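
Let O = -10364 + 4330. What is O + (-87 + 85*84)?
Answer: 1019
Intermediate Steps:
O = -6034
O + (-87 + 85*84) = -6034 + (-87 + 85*84) = -6034 + (-87 + 7140) = -6034 + 7053 = 1019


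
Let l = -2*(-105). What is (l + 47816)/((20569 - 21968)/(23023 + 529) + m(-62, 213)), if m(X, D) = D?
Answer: 19171328/85003 ≈ 225.54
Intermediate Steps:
l = 210
(l + 47816)/((20569 - 21968)/(23023 + 529) + m(-62, 213)) = (210 + 47816)/((20569 - 21968)/(23023 + 529) + 213) = 48026/(-1399/23552 + 213) = 48026/(5015177/23552) = 48026*(23552/5015177) = 19171328/85003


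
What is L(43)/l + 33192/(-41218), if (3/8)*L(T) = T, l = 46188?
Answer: -573129662/713916369 ≈ -0.80280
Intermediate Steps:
L(T) = 8*T/3
L(43)/l + 33192/(-41218) = ((8/3)*43)/46188 + 33192/(-41218) = (344/3)*(1/46188) + 33192*(-1/41218) = 86/34641 - 16596/20609 = -573129662/713916369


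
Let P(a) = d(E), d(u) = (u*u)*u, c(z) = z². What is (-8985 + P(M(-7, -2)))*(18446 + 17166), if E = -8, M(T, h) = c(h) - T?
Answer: -338207164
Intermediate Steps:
M(T, h) = h² - T
d(u) = u³ (d(u) = u²*u = u³)
P(a) = -512 (P(a) = (-8)³ = -512)
(-8985 + P(M(-7, -2)))*(18446 + 17166) = (-8985 - 512)*(18446 + 17166) = -9497*35612 = -338207164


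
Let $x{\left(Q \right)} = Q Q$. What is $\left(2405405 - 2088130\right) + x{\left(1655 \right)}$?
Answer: $3056300$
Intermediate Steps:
$x{\left(Q \right)} = Q^{2}$
$\left(2405405 - 2088130\right) + x{\left(1655 \right)} = \left(2405405 - 2088130\right) + 1655^{2} = 317275 + 2739025 = 3056300$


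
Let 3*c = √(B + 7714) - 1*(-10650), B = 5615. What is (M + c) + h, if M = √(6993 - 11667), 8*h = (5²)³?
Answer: 44025/8 + √1481 + I*√4674 ≈ 5541.6 + 68.367*I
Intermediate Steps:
h = 15625/8 (h = (5²)³/8 = (⅛)*25³ = (⅛)*15625 = 15625/8 ≈ 1953.1)
M = I*√4674 (M = √(-4674) = I*√4674 ≈ 68.367*I)
c = 3550 + √1481 (c = (√(5615 + 7714) - 1*(-10650))/3 = (√13329 + 10650)/3 = (3*√1481 + 10650)/3 = (10650 + 3*√1481)/3 = 3550 + √1481 ≈ 3588.5)
(M + c) + h = (I*√4674 + (3550 + √1481)) + 15625/8 = (3550 + √1481 + I*√4674) + 15625/8 = 44025/8 + √1481 + I*√4674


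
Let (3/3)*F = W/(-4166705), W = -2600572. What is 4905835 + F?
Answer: 20441169824247/4166705 ≈ 4.9058e+6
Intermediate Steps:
F = 2600572/4166705 (F = -2600572/(-4166705) = -2600572*(-1/4166705) = 2600572/4166705 ≈ 0.62413)
4905835 + F = 4905835 + 2600572/4166705 = 20441169824247/4166705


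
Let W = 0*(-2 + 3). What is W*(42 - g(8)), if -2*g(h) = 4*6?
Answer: 0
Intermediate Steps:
g(h) = -12 (g(h) = -2*6 = -½*24 = -12)
W = 0 (W = 0*1 = 0)
W*(42 - g(8)) = 0*(42 - 1*(-12)) = 0*(42 + 12) = 0*54 = 0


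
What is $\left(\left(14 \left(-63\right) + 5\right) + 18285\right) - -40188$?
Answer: $57596$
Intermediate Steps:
$\left(\left(14 \left(-63\right) + 5\right) + 18285\right) - -40188 = \left(\left(-882 + 5\right) + 18285\right) + 40188 = \left(-877 + 18285\right) + 40188 = 17408 + 40188 = 57596$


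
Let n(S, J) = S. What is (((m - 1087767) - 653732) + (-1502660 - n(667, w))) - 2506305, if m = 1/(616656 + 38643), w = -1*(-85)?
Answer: -3768710393168/655299 ≈ -5.7511e+6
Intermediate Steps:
w = 85
m = 1/655299 ≈ 1.5260e-6
(((m - 1087767) - 653732) + (-1502660 - n(667, w))) - 2506305 = (((1/655299 - 1087767) - 653732) + (-1502660 - 1*667)) - 2506305 = ((-712812627332/655299 - 653732) + (-1502660 - 667)) - 2506305 = (-1141202553200/655299 - 1503327) - 2506305 = -2126331232973/655299 - 2506305 = -3768710393168/655299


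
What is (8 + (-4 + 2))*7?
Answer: 42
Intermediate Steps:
(8 + (-4 + 2))*7 = (8 - 2)*7 = 6*7 = 42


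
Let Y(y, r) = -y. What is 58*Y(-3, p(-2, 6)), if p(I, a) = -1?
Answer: 174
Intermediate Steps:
58*Y(-3, p(-2, 6)) = 58*(-1*(-3)) = 58*3 = 174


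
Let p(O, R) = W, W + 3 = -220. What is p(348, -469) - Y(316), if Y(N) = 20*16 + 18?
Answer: -561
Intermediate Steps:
W = -223 (W = -3 - 220 = -223)
Y(N) = 338 (Y(N) = 320 + 18 = 338)
p(O, R) = -223
p(348, -469) - Y(316) = -223 - 1*338 = -223 - 338 = -561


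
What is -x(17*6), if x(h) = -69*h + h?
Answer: 6936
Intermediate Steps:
x(h) = -68*h
-x(17*6) = -(-68)*17*6 = -(-68)*102 = -1*(-6936) = 6936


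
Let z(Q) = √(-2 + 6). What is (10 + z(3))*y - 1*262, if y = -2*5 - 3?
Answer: -418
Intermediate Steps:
z(Q) = 2 (z(Q) = √4 = 2)
y = -13 (y = -10 - 3 = -13)
(10 + z(3))*y - 1*262 = (10 + 2)*(-13) - 1*262 = 12*(-13) - 262 = -156 - 262 = -418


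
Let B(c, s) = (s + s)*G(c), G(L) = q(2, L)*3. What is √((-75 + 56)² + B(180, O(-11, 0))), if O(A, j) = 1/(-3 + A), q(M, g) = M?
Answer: √17647/7 ≈ 18.977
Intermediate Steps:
G(L) = 6 (G(L) = 2*3 = 6)
B(c, s) = 12*s (B(c, s) = (s + s)*6 = (2*s)*6 = 12*s)
√((-75 + 56)² + B(180, O(-11, 0))) = √((-75 + 56)² + 12/(-3 - 11)) = √((-19)² + 12/(-14)) = √(361 + 12*(-1/14)) = √(361 - 6/7) = √(2521/7) = √17647/7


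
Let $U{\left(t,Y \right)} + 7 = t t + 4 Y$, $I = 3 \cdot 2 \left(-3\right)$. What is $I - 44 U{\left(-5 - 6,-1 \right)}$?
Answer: $-4858$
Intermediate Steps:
$I = -18$ ($I = 6 \left(-3\right) = -18$)
$U{\left(t,Y \right)} = -7 + t^{2} + 4 Y$ ($U{\left(t,Y \right)} = -7 + \left(t t + 4 Y\right) = -7 + \left(t^{2} + 4 Y\right) = -7 + t^{2} + 4 Y$)
$I - 44 U{\left(-5 - 6,-1 \right)} = -18 - 44 \left(-7 + \left(-5 - 6\right)^{2} + 4 \left(-1\right)\right) = -18 - 44 \left(-7 + \left(-5 - 6\right)^{2} - 4\right) = -18 - 44 \left(-7 + \left(-11\right)^{2} - 4\right) = -18 - 44 \left(-7 + 121 - 4\right) = -18 - 4840 = -4858$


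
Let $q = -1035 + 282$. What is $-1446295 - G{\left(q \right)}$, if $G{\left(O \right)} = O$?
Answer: $-1445542$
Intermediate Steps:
$q = -753$
$-1446295 - G{\left(q \right)} = -1446295 - -753 = -1446295 + 753 = -1445542$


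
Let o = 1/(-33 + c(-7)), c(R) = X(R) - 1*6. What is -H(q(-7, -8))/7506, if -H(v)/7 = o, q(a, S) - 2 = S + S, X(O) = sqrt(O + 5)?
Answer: -91/3810546 - 7*I*sqrt(2)/11431638 ≈ -2.3881e-5 - 8.6597e-7*I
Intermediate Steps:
X(O) = sqrt(5 + O)
c(R) = -6 + sqrt(5 + R) (c(R) = sqrt(5 + R) - 1*6 = sqrt(5 + R) - 6 = -6 + sqrt(5 + R))
q(a, S) = 2 + 2*S (q(a, S) = 2 + (S + S) = 2 + 2*S)
o = 1/(-39 + I*sqrt(2)) (o = 1/(-33 + (-6 + sqrt(5 - 7))) = 1/(-33 + (-6 + sqrt(-2))) = 1/(-33 + (-6 + I*sqrt(2))) = 1/(-39 + I*sqrt(2)) ≈ -0.025607 - 0.00092857*I)
H(v) = 273/1523 + 7*I*sqrt(2)/1523 (H(v) = -7*(-39/1523 - I*sqrt(2)/1523) = 273/1523 + 7*I*sqrt(2)/1523)
-H(q(-7, -8))/7506 = -(273/1523 + 7*I*sqrt(2)/1523)/7506 = -(91/3810546 + 7*I*sqrt(2)/11431638) = -91/3810546 - 7*I*sqrt(2)/11431638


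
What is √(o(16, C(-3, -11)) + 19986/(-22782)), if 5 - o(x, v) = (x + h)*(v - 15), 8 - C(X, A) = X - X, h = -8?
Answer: √866801942/3797 ≈ 7.7539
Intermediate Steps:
C(X, A) = 8 (C(X, A) = 8 - (X - X) = 8 - 1*0 = 8 + 0 = 8)
o(x, v) = 5 - (-15 + v)*(-8 + x) (o(x, v) = 5 - (x - 8)*(v - 15) = 5 - (-8 + x)*(-15 + v) = 5 - (-15 + v)*(-8 + x))
√(o(16, C(-3, -11)) + 19986/(-22782)) = √((-115 + 8*8 + 15*16 - 1*8*16) + 19986/(-22782)) = √((-115 + 64 + 240 - 128) + 19986*(-1/22782)) = √(61 - 3331/3797) = √(228286/3797) = √866801942/3797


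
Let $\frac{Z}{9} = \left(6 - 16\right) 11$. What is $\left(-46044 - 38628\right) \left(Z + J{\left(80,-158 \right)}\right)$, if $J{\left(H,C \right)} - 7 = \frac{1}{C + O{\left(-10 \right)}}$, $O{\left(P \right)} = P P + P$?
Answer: $\frac{1414974960}{17} \approx 8.3234 \cdot 10^{7}$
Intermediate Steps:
$Z = -990$ ($Z = 9 \left(6 - 16\right) 11 = 9 \left(\left(-10\right) 11\right) = 9 \left(-110\right) = -990$)
$O{\left(P \right)} = P + P^{2}$ ($O{\left(P \right)} = P^{2} + P = P + P^{2}$)
$J{\left(H,C \right)} = 7 + \frac{1}{90 + C}$ ($J{\left(H,C \right)} = 7 + \frac{1}{C - 10 \left(1 - 10\right)} = 7 + \frac{1}{C - -90} = 7 + \frac{1}{C + 90} = 7 + \frac{1}{90 + C}$)
$\left(-46044 - 38628\right) \left(Z + J{\left(80,-158 \right)}\right) = \left(-46044 - 38628\right) \left(-990 + \frac{631 + 7 \left(-158\right)}{90 - 158}\right) = - 84672 \left(-990 + \frac{631 - 1106}{-68}\right) = - 84672 \left(-990 - - \frac{475}{68}\right) = - 84672 \left(-990 + \frac{475}{68}\right) = \left(-84672\right) \left(- \frac{66845}{68}\right) = \frac{1414974960}{17}$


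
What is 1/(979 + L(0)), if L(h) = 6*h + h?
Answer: 1/979 ≈ 0.0010215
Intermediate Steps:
L(h) = 7*h
1/(979 + L(0)) = 1/(979 + 7*0) = 1/(979 + 0) = 1/979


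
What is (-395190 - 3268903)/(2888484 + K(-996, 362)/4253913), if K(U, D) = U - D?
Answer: -15586732845909/12287359636534 ≈ -1.2685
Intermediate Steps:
(-395190 - 3268903)/(2888484 + K(-996, 362)/4253913) = (-395190 - 3268903)/(2888484 + (-996 - 1*362)/4253913) = -3664093/(2888484 + (-996 - 362)*(1/4253913)) = -3664093/(2888484 - 1358*1/4253913) = -3664093/(2888484 - 1358/4253913) = -3664093/12287359636534/4253913 = -3664093*4253913/12287359636534 = -15586732845909/12287359636534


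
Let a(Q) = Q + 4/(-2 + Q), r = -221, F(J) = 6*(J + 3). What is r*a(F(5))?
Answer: -244426/23 ≈ -10627.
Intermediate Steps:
F(J) = 18 + 6*J (F(J) = 6*(3 + J) = 18 + 6*J)
r*a(F(5)) = -221*(4 + (18 + 6*5)² - 2*(18 + 6*5))/(-2 + (18 + 6*5)) = -221*(4 + (18 + 30)² - 2*(18 + 30))/(-2 + (18 + 30)) = -221*(4 + 48² - 2*48)/(-2 + 48) = -221*(4 + 2304 - 96)/46 = -221*2212/46 = -221*1106/23 = -244426/23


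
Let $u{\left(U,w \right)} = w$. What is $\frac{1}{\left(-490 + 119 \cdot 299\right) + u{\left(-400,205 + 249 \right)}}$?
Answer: $\frac{1}{35545} \approx 2.8133 \cdot 10^{-5}$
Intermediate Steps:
$\frac{1}{\left(-490 + 119 \cdot 299\right) + u{\left(-400,205 + 249 \right)}} = \frac{1}{\left(-490 + 119 \cdot 299\right) + \left(205 + 249\right)} = \frac{1}{\left(-490 + 35581\right) + 454} = \frac{1}{35091 + 454} = \frac{1}{35545}$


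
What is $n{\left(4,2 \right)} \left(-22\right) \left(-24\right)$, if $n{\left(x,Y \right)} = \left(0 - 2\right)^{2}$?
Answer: $2112$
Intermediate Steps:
$n{\left(x,Y \right)} = 4$ ($n{\left(x,Y \right)} = \left(-2\right)^{2} = 4$)
$n{\left(4,2 \right)} \left(-22\right) \left(-24\right) = 4 \left(-22\right) \left(-24\right) = \left(-88\right) \left(-24\right) = 2112$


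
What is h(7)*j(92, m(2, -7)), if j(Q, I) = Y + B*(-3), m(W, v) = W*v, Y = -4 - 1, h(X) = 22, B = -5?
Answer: 220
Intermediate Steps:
Y = -5
j(Q, I) = 10 (j(Q, I) = -5 - 5*(-3) = -5 + 15 = 10)
h(7)*j(92, m(2, -7)) = 22*10 = 220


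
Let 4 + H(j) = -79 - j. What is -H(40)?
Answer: 123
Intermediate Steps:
H(j) = -83 - j (H(j) = -4 + (-79 - j) = -83 - j)
-H(40) = -(-83 - 1*40) = -(-83 - 40) = -1*(-123) = 123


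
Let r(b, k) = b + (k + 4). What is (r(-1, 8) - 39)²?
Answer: 784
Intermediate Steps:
r(b, k) = 4 + b + k (r(b, k) = b + (4 + k) = 4 + b + k)
(r(-1, 8) - 39)² = ((4 - 1 + 8) - 39)² = (11 - 39)² = (-28)² = 784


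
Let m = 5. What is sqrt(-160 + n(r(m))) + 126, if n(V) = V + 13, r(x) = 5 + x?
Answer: 126 + I*sqrt(137) ≈ 126.0 + 11.705*I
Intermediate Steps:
n(V) = 13 + V
sqrt(-160 + n(r(m))) + 126 = sqrt(-160 + (13 + (5 + 5))) + 126 = sqrt(-160 + (13 + 10)) + 126 = sqrt(-160 + 23) + 126 = sqrt(-137) + 126 = I*sqrt(137) + 126 = 126 + I*sqrt(137)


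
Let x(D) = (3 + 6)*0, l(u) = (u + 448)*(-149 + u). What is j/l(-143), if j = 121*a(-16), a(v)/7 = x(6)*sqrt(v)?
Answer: 0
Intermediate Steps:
l(u) = (-149 + u)*(448 + u) (l(u) = (448 + u)*(-149 + u) = (-149 + u)*(448 + u))
x(D) = 0 (x(D) = 9*0 = 0)
a(v) = 0 (a(v) = 7*(0*sqrt(v)) = 7*0 = 0)
j = 0 (j = 121*0 = 0)
j/l(-143) = 0/(-66752 + (-143)**2 + 299*(-143)) = 0/(-66752 + 20449 - 42757) = 0/(-89060) = 0*(-1/89060) = 0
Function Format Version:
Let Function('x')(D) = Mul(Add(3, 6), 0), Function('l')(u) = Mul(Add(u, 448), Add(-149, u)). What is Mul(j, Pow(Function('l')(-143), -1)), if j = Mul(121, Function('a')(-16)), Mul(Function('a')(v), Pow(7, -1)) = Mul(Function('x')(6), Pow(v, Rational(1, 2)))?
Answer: 0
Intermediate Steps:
Function('l')(u) = Mul(Add(-149, u), Add(448, u)) (Function('l')(u) = Mul(Add(448, u), Add(-149, u)) = Mul(Add(-149, u), Add(448, u)))
Function('x')(D) = 0 (Function('x')(D) = Mul(9, 0) = 0)
Function('a')(v) = 0 (Function('a')(v) = Mul(7, Mul(0, Pow(v, Rational(1, 2)))) = Mul(7, 0) = 0)
j = 0 (j = Mul(121, 0) = 0)
Mul(j, Pow(Function('l')(-143), -1)) = Mul(0, Pow(Add(-66752, Pow(-143, 2), Mul(299, -143)), -1)) = Mul(0, Pow(Add(-66752, 20449, -42757), -1)) = Mul(0, Pow(-89060, -1)) = Mul(0, Rational(-1, 89060)) = 0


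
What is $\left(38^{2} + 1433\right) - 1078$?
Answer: $1799$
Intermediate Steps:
$\left(38^{2} + 1433\right) - 1078 = \left(1444 + 1433\right) - 1078 = 2877 - 1078 = 1799$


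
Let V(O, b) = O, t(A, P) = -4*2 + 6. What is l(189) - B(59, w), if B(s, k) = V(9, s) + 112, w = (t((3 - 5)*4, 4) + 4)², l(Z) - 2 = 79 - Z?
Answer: -229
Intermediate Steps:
l(Z) = 81 - Z (l(Z) = 2 + (79 - Z) = 81 - Z)
t(A, P) = -2 (t(A, P) = -8 + 6 = -2)
w = 4 (w = (-2 + 4)² = 2² = 4)
B(s, k) = 121 (B(s, k) = 9 + 112 = 121)
l(189) - B(59, w) = (81 - 1*189) - 1*121 = (81 - 189) - 121 = -108 - 121 = -229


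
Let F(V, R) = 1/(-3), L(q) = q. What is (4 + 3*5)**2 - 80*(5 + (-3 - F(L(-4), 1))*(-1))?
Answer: -757/3 ≈ -252.33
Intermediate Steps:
F(V, R) = -1/3
(4 + 3*5)**2 - 80*(5 + (-3 - F(L(-4), 1))*(-1)) = (4 + 3*5)**2 - 80*(5 + (-3 - 1*(-1/3))*(-1)) = (4 + 15)**2 - 80*(5 + (-3 + 1/3)*(-1)) = 19**2 - 80*(5 - 8/3*(-1)) = 361 - 80*(5 + 8/3) = 361 - 80*23/3 = 361 - 1840/3 = -757/3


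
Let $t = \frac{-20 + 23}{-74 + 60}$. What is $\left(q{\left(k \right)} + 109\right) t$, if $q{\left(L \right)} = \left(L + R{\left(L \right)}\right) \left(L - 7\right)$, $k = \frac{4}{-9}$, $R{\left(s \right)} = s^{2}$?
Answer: $- \frac{11543}{486} \approx -23.751$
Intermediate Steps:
$t = - \frac{3}{14}$ ($t = \frac{3}{-14} = 3 \left(- \frac{1}{14}\right) = - \frac{3}{14} \approx -0.21429$)
$k = - \frac{4}{9}$ ($k = 4 \left(- \frac{1}{9}\right) = - \frac{4}{9} \approx -0.44444$)
$q{\left(L \right)} = \left(-7 + L\right) \left(L + L^{2}\right)$ ($q{\left(L \right)} = \left(L + L^{2}\right) \left(L - 7\right) = \left(L + L^{2}\right) \left(-7 + L\right) = \left(-7 + L\right) \left(L + L^{2}\right)$)
$\left(q{\left(k \right)} + 109\right) t = \left(- \frac{4 \left(-7 + \left(- \frac{4}{9}\right)^{2} - - \frac{8}{3}\right)}{9} + 109\right) \left(- \frac{3}{14}\right) = \left(- \frac{4 \left(-7 + \frac{16}{81} + \frac{8}{3}\right)}{9} + 109\right) \left(- \frac{3}{14}\right) = \left(\left(- \frac{4}{9}\right) \left(- \frac{335}{81}\right) + 109\right) \left(- \frac{3}{14}\right) = \left(\frac{1340}{729} + 109\right) \left(- \frac{3}{14}\right) = \frac{80801}{729} \left(- \frac{3}{14}\right) = - \frac{11543}{486}$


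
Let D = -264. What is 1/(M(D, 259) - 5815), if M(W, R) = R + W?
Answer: -1/5820 ≈ -0.00017182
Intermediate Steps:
1/(M(D, 259) - 5815) = 1/((259 - 264) - 5815) = 1/(-5 - 5815) = 1/(-5820) = -1/5820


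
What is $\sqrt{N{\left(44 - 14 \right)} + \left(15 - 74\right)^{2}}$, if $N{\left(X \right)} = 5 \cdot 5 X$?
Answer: $\sqrt{4231} \approx 65.046$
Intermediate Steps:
$N{\left(X \right)} = 25 X$
$\sqrt{N{\left(44 - 14 \right)} + \left(15 - 74\right)^{2}} = \sqrt{25 \left(44 - 14\right) + \left(15 - 74\right)^{2}} = \sqrt{25 \left(44 - 14\right) + \left(-59\right)^{2}} = \sqrt{25 \cdot 30 + 3481} = \sqrt{750 + 3481} = \sqrt{4231}$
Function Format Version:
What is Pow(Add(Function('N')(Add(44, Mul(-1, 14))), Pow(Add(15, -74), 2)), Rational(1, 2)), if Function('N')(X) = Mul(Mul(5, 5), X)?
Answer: Pow(4231, Rational(1, 2)) ≈ 65.046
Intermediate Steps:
Function('N')(X) = Mul(25, X)
Pow(Add(Function('N')(Add(44, Mul(-1, 14))), Pow(Add(15, -74), 2)), Rational(1, 2)) = Pow(Add(Mul(25, Add(44, Mul(-1, 14))), Pow(Add(15, -74), 2)), Rational(1, 2)) = Pow(Add(Mul(25, Add(44, -14)), Pow(-59, 2)), Rational(1, 2)) = Pow(Add(Mul(25, 30), 3481), Rational(1, 2)) = Pow(Add(750, 3481), Rational(1, 2)) = Pow(4231, Rational(1, 2))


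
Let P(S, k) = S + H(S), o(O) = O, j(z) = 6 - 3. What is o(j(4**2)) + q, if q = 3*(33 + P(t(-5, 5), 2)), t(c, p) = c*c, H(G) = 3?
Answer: 186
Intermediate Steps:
j(z) = 3
t(c, p) = c**2
P(S, k) = 3 + S (P(S, k) = S + 3 = 3 + S)
q = 183 (q = 3*(33 + (3 + (-5)**2)) = 3*(33 + (3 + 25)) = 3*(33 + 28) = 3*61 = 183)
o(j(4**2)) + q = 3 + 183 = 186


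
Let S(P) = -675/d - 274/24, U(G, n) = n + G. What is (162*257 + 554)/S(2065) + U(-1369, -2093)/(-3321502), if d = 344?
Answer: -72305779710099/22929989057 ≈ -3153.3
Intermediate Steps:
U(G, n) = G + n
S(P) = -13807/1032 (S(P) = -675/344 - 274/24 = -675*1/344 - 274*1/24 = -675/344 - 137/12 = -13807/1032)
(162*257 + 554)/S(2065) + U(-1369, -2093)/(-3321502) = (162*257 + 554)/(-13807/1032) + (-1369 - 2093)/(-3321502) = (41634 + 554)*(-1032/13807) - 3462*(-1/3321502) = 42188*(-1032/13807) + 1731/1660751 = -43538016/13807 + 1731/1660751 = -72305779710099/22929989057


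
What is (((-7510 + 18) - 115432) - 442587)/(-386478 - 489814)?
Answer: 565511/876292 ≈ 0.64535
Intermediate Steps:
(((-7510 + 18) - 115432) - 442587)/(-386478 - 489814) = ((-7492 - 115432) - 442587)/(-876292) = (-122924 - 442587)*(-1/876292) = -565511*(-1/876292) = 565511/876292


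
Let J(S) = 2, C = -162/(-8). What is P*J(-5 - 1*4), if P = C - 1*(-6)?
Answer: 105/2 ≈ 52.500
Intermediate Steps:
C = 81/4 (C = -162*(-⅛) = 81/4 ≈ 20.250)
P = 105/4 (P = 81/4 - 1*(-6) = 81/4 + 6 = 105/4 ≈ 26.250)
P*J(-5 - 1*4) = (105/4)*2 = 105/2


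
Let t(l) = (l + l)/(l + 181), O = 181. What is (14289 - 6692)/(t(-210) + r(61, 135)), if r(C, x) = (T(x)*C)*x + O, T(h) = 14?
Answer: 220313/3349079 ≈ 0.065783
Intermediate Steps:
t(l) = 2*l/(181 + l) (t(l) = (2*l)/(181 + l) = 2*l/(181 + l))
r(C, x) = 181 + 14*C*x (r(C, x) = (14*C)*x + 181 = 14*C*x + 181 = 181 + 14*C*x)
(14289 - 6692)/(t(-210) + r(61, 135)) = (14289 - 6692)/(2*(-210)/(181 - 210) + (181 + 14*61*135)) = 7597/(2*(-210)/(-29) + (181 + 115290)) = 7597/(2*(-210)*(-1/29) + 115471) = 7597/(420/29 + 115471) = 7597/(3349079/29) = 7597*(29/3349079) = 220313/3349079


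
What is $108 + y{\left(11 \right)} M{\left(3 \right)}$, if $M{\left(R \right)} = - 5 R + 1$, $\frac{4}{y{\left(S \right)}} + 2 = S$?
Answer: $\frac{916}{9} \approx 101.78$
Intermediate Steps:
$y{\left(S \right)} = \frac{4}{-2 + S}$
$M{\left(R \right)} = 1 - 5 R$
$108 + y{\left(11 \right)} M{\left(3 \right)} = 108 + \frac{4}{-2 + 11} \left(1 - 15\right) = 108 + \frac{4}{9} \left(1 - 15\right) = 108 + 4 \cdot \frac{1}{9} \left(-14\right) = 108 + \frac{4}{9} \left(-14\right) = 108 - \frac{56}{9} = \frac{916}{9}$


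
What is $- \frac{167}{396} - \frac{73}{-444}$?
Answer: $- \frac{1885}{7326} \approx -0.2573$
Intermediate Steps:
$- \frac{167}{396} - \frac{73}{-444} = \left(-167\right) \frac{1}{396} - - \frac{73}{444} = - \frac{167}{396} + \frac{73}{444} = - \frac{1885}{7326}$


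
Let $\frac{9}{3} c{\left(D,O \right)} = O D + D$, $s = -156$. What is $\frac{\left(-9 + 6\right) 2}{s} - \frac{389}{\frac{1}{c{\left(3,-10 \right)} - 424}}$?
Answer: $\frac{4379363}{26} \approx 1.6844 \cdot 10^{5}$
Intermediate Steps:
$c{\left(D,O \right)} = \frac{D}{3} + \frac{D O}{3}$ ($c{\left(D,O \right)} = \frac{O D + D}{3} = \frac{D O + D}{3} = \frac{D + D O}{3} = \frac{D}{3} + \frac{D O}{3}$)
$\frac{\left(-9 + 6\right) 2}{s} - \frac{389}{\frac{1}{c{\left(3,-10 \right)} - 424}} = \frac{\left(-9 + 6\right) 2}{-156} - \frac{389}{\frac{1}{\frac{1}{3} \cdot 3 \left(1 - 10\right) - 424}} = \left(-3\right) 2 \left(- \frac{1}{156}\right) - \frac{389}{\frac{1}{\frac{1}{3} \cdot 3 \left(-9\right) - 424}} = \left(-6\right) \left(- \frac{1}{156}\right) - \frac{389}{\frac{1}{-9 - 424}} = \frac{1}{26} - \frac{389}{\frac{1}{-433}} = \frac{1}{26} - \frac{389}{- \frac{1}{433}} = \frac{1}{26} - -168437 = \frac{1}{26} + 168437 = \frac{4379363}{26}$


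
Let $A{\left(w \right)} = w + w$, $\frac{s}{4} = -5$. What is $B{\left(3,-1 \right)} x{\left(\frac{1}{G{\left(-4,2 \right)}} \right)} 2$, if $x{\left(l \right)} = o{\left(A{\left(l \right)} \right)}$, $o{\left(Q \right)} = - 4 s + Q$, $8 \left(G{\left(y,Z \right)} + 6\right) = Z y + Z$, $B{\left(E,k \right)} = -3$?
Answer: $- \frac{4304}{9} \approx -478.22$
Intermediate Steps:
$s = -20$ ($s = 4 \left(-5\right) = -20$)
$A{\left(w \right)} = 2 w$
$G{\left(y,Z \right)} = -6 + \frac{Z}{8} + \frac{Z y}{8}$ ($G{\left(y,Z \right)} = -6 + \frac{Z y + Z}{8} = -6 + \frac{Z + Z y}{8} = -6 + \left(\frac{Z}{8} + \frac{Z y}{8}\right) = -6 + \frac{Z}{8} + \frac{Z y}{8}$)
$o{\left(Q \right)} = 80 + Q$ ($o{\left(Q \right)} = \left(-4\right) \left(-20\right) + Q = 80 + Q$)
$x{\left(l \right)} = 80 + 2 l$
$B{\left(3,-1 \right)} x{\left(\frac{1}{G{\left(-4,2 \right)}} \right)} 2 = - 3 \left(80 + \frac{2}{-6 + \frac{1}{8} \cdot 2 + \frac{1}{8} \cdot 2 \left(-4\right)}\right) 2 = - 3 \left(80 + \frac{2}{-6 + \frac{1}{4} - 1}\right) 2 = - 3 \left(80 + \frac{2}{- \frac{27}{4}}\right) 2 = - 3 \left(80 + 2 \left(- \frac{4}{27}\right)\right) 2 = - 3 \left(80 - \frac{8}{27}\right) 2 = \left(-3\right) \frac{2152}{27} \cdot 2 = \left(- \frac{2152}{9}\right) 2 = - \frac{4304}{9}$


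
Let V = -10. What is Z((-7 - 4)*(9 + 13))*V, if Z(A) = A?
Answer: 2420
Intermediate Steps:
Z((-7 - 4)*(9 + 13))*V = ((-7 - 4)*(9 + 13))*(-10) = -11*22*(-10) = -242*(-10) = 2420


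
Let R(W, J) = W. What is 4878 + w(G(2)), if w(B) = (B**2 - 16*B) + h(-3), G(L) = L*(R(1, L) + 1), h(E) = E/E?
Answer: 4831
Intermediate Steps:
h(E) = 1
G(L) = 2*L (G(L) = L*(1 + 1) = L*2 = 2*L)
w(B) = 1 + B**2 - 16*B (w(B) = (B**2 - 16*B) + 1 = 1 + B**2 - 16*B)
4878 + w(G(2)) = 4878 + (1 + (2*2)**2 - 32*2) = 4878 + (1 + 4**2 - 16*4) = 4878 + (1 + 16 - 64) = 4878 - 47 = 4831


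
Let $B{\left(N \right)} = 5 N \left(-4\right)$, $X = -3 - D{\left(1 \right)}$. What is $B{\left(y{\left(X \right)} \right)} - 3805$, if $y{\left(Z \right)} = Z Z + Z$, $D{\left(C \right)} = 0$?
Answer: $-3925$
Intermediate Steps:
$X = -3$ ($X = -3 - 0 = -3 + 0 = -3$)
$y{\left(Z \right)} = Z + Z^{2}$ ($y{\left(Z \right)} = Z^{2} + Z = Z + Z^{2}$)
$B{\left(N \right)} = - 20 N$
$B{\left(y{\left(X \right)} \right)} - 3805 = - 20 \left(- 3 \left(1 - 3\right)\right) - 3805 = - 20 \left(\left(-3\right) \left(-2\right)\right) - 3805 = \left(-20\right) 6 - 3805 = -120 - 3805 = -3925$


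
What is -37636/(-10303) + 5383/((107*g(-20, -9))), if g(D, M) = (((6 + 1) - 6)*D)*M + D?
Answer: 699789369/176387360 ≈ 3.9673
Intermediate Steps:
g(D, M) = D + D*M (g(D, M) = ((7 - 6)*D)*M + D = (1*D)*M + D = D*M + D = D + D*M)
-37636/(-10303) + 5383/((107*g(-20, -9))) = -37636/(-10303) + 5383/((107*(-20*(1 - 9)))) = -37636*(-1/10303) + 5383/((107*(-20*(-8)))) = 37636/10303 + 5383/((107*160)) = 37636/10303 + 5383/17120 = 699789369/176387360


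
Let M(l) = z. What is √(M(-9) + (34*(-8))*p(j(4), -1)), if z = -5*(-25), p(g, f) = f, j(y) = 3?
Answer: √397 ≈ 19.925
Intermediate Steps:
z = 125
M(l) = 125
√(M(-9) + (34*(-8))*p(j(4), -1)) = √(125 + (34*(-8))*(-1)) = √(125 - 272*(-1)) = √(125 + 272) = √397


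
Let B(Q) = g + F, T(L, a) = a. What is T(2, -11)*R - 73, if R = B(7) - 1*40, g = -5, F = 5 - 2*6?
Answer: 499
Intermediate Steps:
F = -7 (F = 5 - 12 = -7)
B(Q) = -12 (B(Q) = -5 - 7 = -12)
R = -52 (R = -12 - 1*40 = -12 - 40 = -52)
T(2, -11)*R - 73 = -11*(-52) - 73 = 572 - 73 = 499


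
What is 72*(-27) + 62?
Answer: -1882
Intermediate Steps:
72*(-27) + 62 = -1944 + 62 = -1882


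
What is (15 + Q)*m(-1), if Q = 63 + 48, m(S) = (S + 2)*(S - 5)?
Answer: -756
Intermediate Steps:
m(S) = (-5 + S)*(2 + S) (m(S) = (2 + S)*(-5 + S) = (-5 + S)*(2 + S))
Q = 111
(15 + Q)*m(-1) = (15 + 111)*(-10 + (-1)² - 3*(-1)) = 126*(-10 + 1 + 3) = 126*(-6) = -756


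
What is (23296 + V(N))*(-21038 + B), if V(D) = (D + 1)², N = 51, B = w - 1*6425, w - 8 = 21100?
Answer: -165230000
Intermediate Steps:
w = 21108 (w = 8 + 21100 = 21108)
B = 14683 (B = 21108 - 1*6425 = 21108 - 6425 = 14683)
V(D) = (1 + D)²
(23296 + V(N))*(-21038 + B) = (23296 + (1 + 51)²)*(-21038 + 14683) = (23296 + 52²)*(-6355) = (23296 + 2704)*(-6355) = 26000*(-6355) = -165230000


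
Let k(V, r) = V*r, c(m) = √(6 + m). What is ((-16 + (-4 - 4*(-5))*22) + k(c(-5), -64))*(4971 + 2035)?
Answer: 1905632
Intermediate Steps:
((-16 + (-4 - 4*(-5))*22) + k(c(-5), -64))*(4971 + 2035) = ((-16 + (-4 - 4*(-5))*22) + √(6 - 5)*(-64))*(4971 + 2035) = ((-16 + (-4 + 20)*22) + √1*(-64))*7006 = ((-16 + 16*22) + 1*(-64))*7006 = ((-16 + 352) - 64)*7006 = (336 - 64)*7006 = 272*7006 = 1905632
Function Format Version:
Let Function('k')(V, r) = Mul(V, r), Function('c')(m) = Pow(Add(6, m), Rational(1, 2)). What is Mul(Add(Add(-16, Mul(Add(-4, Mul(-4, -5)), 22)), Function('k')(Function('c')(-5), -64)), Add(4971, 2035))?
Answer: 1905632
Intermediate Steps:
Mul(Add(Add(-16, Mul(Add(-4, Mul(-4, -5)), 22)), Function('k')(Function('c')(-5), -64)), Add(4971, 2035)) = Mul(Add(Add(-16, Mul(Add(-4, Mul(-4, -5)), 22)), Mul(Pow(Add(6, -5), Rational(1, 2)), -64)), Add(4971, 2035)) = Mul(Add(Add(-16, Mul(Add(-4, 20), 22)), Mul(Pow(1, Rational(1, 2)), -64)), 7006) = Mul(Add(Add(-16, Mul(16, 22)), Mul(1, -64)), 7006) = Mul(Add(Add(-16, 352), -64), 7006) = Mul(Add(336, -64), 7006) = Mul(272, 7006) = 1905632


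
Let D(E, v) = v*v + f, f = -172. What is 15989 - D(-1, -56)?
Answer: 13025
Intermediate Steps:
D(E, v) = -172 + v² (D(E, v) = v*v - 172 = v² - 172 = -172 + v²)
15989 - D(-1, -56) = 15989 - (-172 + (-56)²) = 15989 - (-172 + 3136) = 15989 - 1*2964 = 15989 - 2964 = 13025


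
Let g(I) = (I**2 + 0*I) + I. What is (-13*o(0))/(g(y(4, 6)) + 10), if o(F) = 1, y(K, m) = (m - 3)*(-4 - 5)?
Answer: -13/712 ≈ -0.018258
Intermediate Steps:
y(K, m) = 27 - 9*m (y(K, m) = (-3 + m)*(-9) = 27 - 9*m)
g(I) = I + I**2 (g(I) = (I**2 + 0) + I = I**2 + I = I + I**2)
(-13*o(0))/(g(y(4, 6)) + 10) = (-13*1)/((27 - 9*6)*(1 + (27 - 9*6)) + 10) = -13/((27 - 54)*(1 + (27 - 54)) + 10) = -13/(-27*(1 - 27) + 10) = -13/(-27*(-26) + 10) = -13/(702 + 10) = -13/712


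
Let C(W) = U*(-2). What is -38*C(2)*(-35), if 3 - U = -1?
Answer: -10640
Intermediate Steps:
U = 4 (U = 3 - 1*(-1) = 3 + 1 = 4)
C(W) = -8 (C(W) = 4*(-2) = -8)
-38*C(2)*(-35) = -38*(-8)*(-35) = 304*(-35) = -10640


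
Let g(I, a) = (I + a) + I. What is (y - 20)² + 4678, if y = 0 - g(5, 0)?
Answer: 5578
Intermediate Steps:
g(I, a) = a + 2*I
y = -10 (y = 0 - (0 + 2*5) = 0 - (0 + 10) = 0 - 1*10 = 0 - 10 = -10)
(y - 20)² + 4678 = (-10 - 20)² + 4678 = (-30)² + 4678 = 900 + 4678 = 5578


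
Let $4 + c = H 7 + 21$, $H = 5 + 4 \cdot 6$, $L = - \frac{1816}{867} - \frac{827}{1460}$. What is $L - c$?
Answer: $- \frac{281848769}{1265820} \approx -222.66$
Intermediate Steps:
$L = - \frac{3368369}{1265820}$ ($L = \left(-1816\right) \frac{1}{867} - \frac{827}{1460} = - \frac{1816}{867} - \frac{827}{1460} = - \frac{3368369}{1265820} \approx -2.661$)
$H = 29$ ($H = 5 + 24 = 29$)
$c = 220$ ($c = -4 + \left(29 \cdot 7 + 21\right) = -4 + \left(203 + 21\right) = -4 + 224 = 220$)
$L - c = - \frac{3368369}{1265820} - 220 = - \frac{281848769}{1265820}$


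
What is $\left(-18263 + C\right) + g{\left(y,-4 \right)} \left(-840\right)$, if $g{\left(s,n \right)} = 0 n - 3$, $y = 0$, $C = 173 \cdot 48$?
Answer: $-7439$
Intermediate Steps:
$C = 8304$
$g{\left(s,n \right)} = -3$ ($g{\left(s,n \right)} = 0 - 3 = -3$)
$\left(-18263 + C\right) + g{\left(y,-4 \right)} \left(-840\right) = \left(-18263 + 8304\right) - -2520 = -9959 + 2520 = -7439$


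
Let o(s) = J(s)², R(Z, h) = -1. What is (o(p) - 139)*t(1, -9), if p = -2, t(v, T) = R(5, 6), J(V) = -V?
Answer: 135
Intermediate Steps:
t(v, T) = -1
o(s) = s² (o(s) = (-s)² = s²)
(o(p) - 139)*t(1, -9) = ((-2)² - 139)*(-1) = (4 - 139)*(-1) = -135*(-1) = 135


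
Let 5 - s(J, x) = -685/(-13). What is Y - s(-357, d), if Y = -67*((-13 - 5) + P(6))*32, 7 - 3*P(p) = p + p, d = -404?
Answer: 1646308/39 ≈ 42213.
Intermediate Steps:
P(p) = 7/3 - 2*p/3 (P(p) = 7/3 - (p + p)/3 = 7/3 - 2*p/3)
s(J, x) = -620/13 (s(J, x) = 5 - (-685)/(-13) = 5 - (-685)*(-1)/13 = 5 - 1*685/13 = 5 - 685/13 = -620/13)
Y = 126496/3 (Y = -67*((-13 - 5) + (7/3 - ⅔*6))*32 = -67*(-18 + (7/3 - 4))*32 = -67*(-18 - 5/3)*32 = -67*(-59/3)*32 = (3953/3)*32 = 126496/3 ≈ 42165.)
Y - s(-357, d) = 126496/3 - 1*(-620/13) = 126496/3 + 620/13 = 1646308/39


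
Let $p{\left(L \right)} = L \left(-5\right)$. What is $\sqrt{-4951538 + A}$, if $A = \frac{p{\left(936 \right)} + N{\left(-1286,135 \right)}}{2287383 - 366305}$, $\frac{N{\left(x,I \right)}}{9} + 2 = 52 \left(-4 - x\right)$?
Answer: $\frac{i \sqrt{4568462821077343877}}{960539} \approx 2225.2 i$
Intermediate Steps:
$p{\left(L \right)} = - 5 L$
$N{\left(x,I \right)} = -1890 - 468 x$ ($N{\left(x,I \right)} = -18 + 9 \cdot 52 \left(-4 - x\right) = -18 + 9 \left(-208 - 52 x\right) = -18 - \left(1872 + 468 x\right) = -1890 - 468 x$)
$A = \frac{297639}{960539}$ ($A = \frac{\left(-5\right) 936 - -599958}{2287383 - 366305} = \frac{-4680 + \left(-1890 + 601848\right)}{1921078} = \left(-4680 + 599958\right) \frac{1}{1921078} = 595278 \cdot \frac{1}{1921078} = \frac{297639}{960539} \approx 0.30987$)
$\sqrt{-4951538 + A} = \sqrt{-4951538 + \frac{297639}{960539}} = \sqrt{- \frac{4756145061343}{960539}} = \frac{i \sqrt{4568462821077343877}}{960539}$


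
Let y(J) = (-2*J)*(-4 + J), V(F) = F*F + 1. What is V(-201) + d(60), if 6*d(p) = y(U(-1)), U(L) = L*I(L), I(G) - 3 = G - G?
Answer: 40395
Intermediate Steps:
I(G) = 3 (I(G) = 3 + (G - G) = 3 + 0 = 3)
U(L) = 3*L (U(L) = L*3 = 3*L)
V(F) = 1 + F**2 (V(F) = F**2 + 1 = 1 + F**2)
y(J) = -2*J*(-4 + J)
d(p) = -7 (d(p) = (2*(3*(-1))*(4 - 3*(-1)))/6 = (2*(-3)*(4 - 1*(-3)))/6 = (2*(-3)*(4 + 3))/6 = (2*(-3)*7)/6 = (1/6)*(-42) = -7)
V(-201) + d(60) = (1 + (-201)**2) - 7 = (1 + 40401) - 7 = 40402 - 7 = 40395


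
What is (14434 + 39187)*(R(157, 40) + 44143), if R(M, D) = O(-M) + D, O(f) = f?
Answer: 2360718146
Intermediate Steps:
R(M, D) = D - M (R(M, D) = -M + D = D - M)
(14434 + 39187)*(R(157, 40) + 44143) = (14434 + 39187)*((40 - 1*157) + 44143) = 53621*((40 - 157) + 44143) = 53621*(-117 + 44143) = 53621*44026 = 2360718146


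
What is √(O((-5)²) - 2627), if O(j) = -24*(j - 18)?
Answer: I*√2795 ≈ 52.868*I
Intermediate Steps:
O(j) = 432 - 24*j (O(j) = -24*(-18 + j) = 432 - 24*j)
√(O((-5)²) - 2627) = √((432 - 24*(-5)²) - 2627) = √((432 - 24*25) - 2627) = √((432 - 600) - 2627) = √(-168 - 2627) = √(-2795) = I*√2795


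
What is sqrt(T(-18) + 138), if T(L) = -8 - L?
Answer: 2*sqrt(37) ≈ 12.166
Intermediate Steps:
sqrt(T(-18) + 138) = sqrt((-8 - 1*(-18)) + 138) = sqrt((-8 + 18) + 138) = sqrt(10 + 138) = sqrt(148) = 2*sqrt(37)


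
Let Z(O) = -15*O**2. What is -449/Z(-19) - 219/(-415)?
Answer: 274444/449445 ≈ 0.61063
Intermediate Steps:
-449/Z(-19) - 219/(-415) = -449/((-15*(-19)**2)) - 219/(-415) = -449/((-15*361)) - 219*(-1/415) = -449/(-5415) + 219/415 = -449*(-1/5415) + 219/415 = 449/5415 + 219/415 = 274444/449445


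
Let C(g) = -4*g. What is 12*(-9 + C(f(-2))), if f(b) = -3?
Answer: 36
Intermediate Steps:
12*(-9 + C(f(-2))) = 12*(-9 - 4*(-3)) = 12*(-9 + 12) = 12*3 = 36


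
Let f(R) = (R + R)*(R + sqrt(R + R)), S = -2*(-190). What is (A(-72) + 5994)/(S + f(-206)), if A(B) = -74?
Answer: 31543240/458614877 + 304880*I*sqrt(103)/458614877 ≈ 0.068779 + 0.0067468*I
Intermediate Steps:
S = 380
f(R) = 2*R*(R + sqrt(2)*sqrt(R)) (f(R) = (2*R)*(R + sqrt(2*R)) = (2*R)*(R + sqrt(2)*sqrt(R)) = 2*R*(R + sqrt(2)*sqrt(R)))
(A(-72) + 5994)/(S + f(-206)) = (-74 + 5994)/(380 + (2*(-206)**2 + 2*sqrt(2)*(-206)**(3/2))) = 5920/(380 + (2*42436 + 2*sqrt(2)*(-206*I*sqrt(206)))) = 5920/(380 + (84872 - 824*I*sqrt(103))) = 5920/(85252 - 824*I*sqrt(103))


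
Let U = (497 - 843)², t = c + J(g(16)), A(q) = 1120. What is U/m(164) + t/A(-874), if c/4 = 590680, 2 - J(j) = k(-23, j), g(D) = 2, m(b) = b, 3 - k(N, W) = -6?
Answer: 130391713/45920 ≈ 2839.5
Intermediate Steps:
k(N, W) = 9 (k(N, W) = 3 - 1*(-6) = 3 + 6 = 9)
J(j) = -7 (J(j) = 2 - 1*9 = 2 - 9 = -7)
c = 2362720 (c = 4*590680 = 2362720)
t = 2362713 (t = 2362720 - 7 = 2362713)
U = 119716 (U = (-346)² = 119716)
U/m(164) + t/A(-874) = 119716/164 + 2362713/1120 = 119716*(1/164) + 2362713*(1/1120) = 29929/41 + 2362713/1120 = 130391713/45920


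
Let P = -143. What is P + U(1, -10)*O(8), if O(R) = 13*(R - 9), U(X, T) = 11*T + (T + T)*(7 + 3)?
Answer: 3887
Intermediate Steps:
U(X, T) = 31*T (U(X, T) = 11*T + (2*T)*10 = 11*T + 20*T = 31*T)
O(R) = -117 + 13*R (O(R) = 13*(-9 + R) = -117 + 13*R)
P + U(1, -10)*O(8) = -143 + (31*(-10))*(-117 + 13*8) = -143 - 310*(-117 + 104) = -143 - 310*(-13) = -143 + 4030 = 3887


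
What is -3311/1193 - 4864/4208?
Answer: -1233465/313759 ≈ -3.9313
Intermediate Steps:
-3311/1193 - 4864/4208 = -3311*1/1193 - 4864*1/4208 = -3311/1193 - 304/263 = -1233465/313759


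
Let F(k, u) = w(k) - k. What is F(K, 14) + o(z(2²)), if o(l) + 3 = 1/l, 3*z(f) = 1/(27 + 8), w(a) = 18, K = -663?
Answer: 783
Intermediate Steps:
z(f) = 1/105 (z(f) = 1/(3*(27 + 8)) = (⅓)/35 = (⅓)*(1/35) = 1/105)
F(k, u) = 18 - k
o(l) = -3 + 1/l
F(K, 14) + o(z(2²)) = (18 - 1*(-663)) + (-3 + 1/(1/105)) = (18 + 663) + (-3 + 105) = 681 + 102 = 783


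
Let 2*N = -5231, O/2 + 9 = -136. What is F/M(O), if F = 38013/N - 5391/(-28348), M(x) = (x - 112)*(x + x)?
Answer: -708994909/11524973515360 ≈ -6.1518e-5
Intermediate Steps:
O = -290 (O = -18 + 2*(-136) = -18 - 272 = -290)
N = -5231/2 (N = (½)*(-5231) = -5231/2 ≈ -2615.5)
M(x) = 2*x*(-112 + x) (M(x) = (-112 + x)*(2*x) = 2*x*(-112 + x))
F = -2126984727/148288388 (F = 38013/(-5231/2) - 5391/(-28348) = 38013*(-2/5231) - 5391*(-1/28348) = -76026/5231 + 5391/28348 = -2126984727/148288388 ≈ -14.344)
F/M(O) = -2126984727*(-1/(580*(-112 - 290)))/148288388 = -2126984727/(148288388*(2*(-290)*(-402))) = -2126984727/148288388/233160 = -2126984727/148288388*1/233160 = -708994909/11524973515360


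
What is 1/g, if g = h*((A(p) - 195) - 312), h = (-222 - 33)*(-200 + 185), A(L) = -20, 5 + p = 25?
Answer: -1/2015775 ≈ -4.9609e-7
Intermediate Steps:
p = 20 (p = -5 + 25 = 20)
h = 3825 (h = -255*(-15) = 3825)
g = -2015775 (g = 3825*((-20 - 195) - 312) = 3825*(-215 - 312) = 3825*(-527) = -2015775)
1/g = 1/(-2015775) = -1/2015775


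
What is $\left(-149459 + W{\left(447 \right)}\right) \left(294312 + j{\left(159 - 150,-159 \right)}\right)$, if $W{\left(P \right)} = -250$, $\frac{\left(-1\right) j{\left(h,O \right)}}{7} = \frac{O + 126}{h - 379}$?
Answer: $- \frac{16302592844181}{370} \approx -4.4061 \cdot 10^{10}$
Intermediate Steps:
$j{\left(h,O \right)} = - \frac{7 \left(126 + O\right)}{-379 + h}$ ($j{\left(h,O \right)} = - 7 \frac{O + 126}{h - 379} = - 7 \frac{126 + O}{-379 + h} = - \frac{7 \left(126 + O\right)}{-379 + h}$)
$\left(-149459 + W{\left(447 \right)}\right) \left(294312 + j{\left(159 - 150,-159 \right)}\right) = \left(-149459 - 250\right) \left(294312 + \frac{7 \left(-126 - -159\right)}{-379 + \left(159 - 150\right)}\right) = - 149709 \left(294312 + \frac{7 \left(-126 + 159\right)}{-379 + \left(159 - 150\right)}\right) = - 149709 \left(294312 + 7 \frac{1}{-379 + 9} \cdot 33\right) = - 149709 \left(294312 + 7 \frac{1}{-370} \cdot 33\right) = - 149709 \left(294312 + 7 \left(- \frac{1}{370}\right) 33\right) = - 149709 \left(294312 - \frac{231}{370}\right) = \left(-149709\right) \frac{108895209}{370} = - \frac{16302592844181}{370}$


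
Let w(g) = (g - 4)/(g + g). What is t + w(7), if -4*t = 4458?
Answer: -7800/7 ≈ -1114.3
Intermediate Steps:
t = -2229/2 (t = -¼*4458 = -2229/2 ≈ -1114.5)
w(g) = (-4 + g)/(2*g) (w(g) = (-4 + g)/((2*g)) = (-4 + g)*(1/(2*g)) = (-4 + g)/(2*g))
t + w(7) = -2229/2 + (½)*(-4 + 7)/7 = -2229/2 + (½)*(⅐)*3 = -2229/2 + 3/14 = -7800/7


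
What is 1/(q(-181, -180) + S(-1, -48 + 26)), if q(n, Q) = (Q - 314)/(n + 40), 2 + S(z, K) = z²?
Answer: 141/353 ≈ 0.39943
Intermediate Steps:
S(z, K) = -2 + z²
q(n, Q) = (-314 + Q)/(40 + n)
1/(q(-181, -180) + S(-1, -48 + 26)) = 1/((-314 - 180)/(40 - 181) + (-2 + (-1)²)) = 1/(-494/(-141) + (-2 + 1)) = 1/(-1/141*(-494) - 1) = 1/(494/141 - 1) = 1/(353/141) = 141/353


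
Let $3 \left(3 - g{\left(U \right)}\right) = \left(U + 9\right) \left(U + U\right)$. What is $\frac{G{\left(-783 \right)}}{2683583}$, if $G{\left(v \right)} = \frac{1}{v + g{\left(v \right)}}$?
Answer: $- \frac{1}{1086335867064} \approx -9.2053 \cdot 10^{-13}$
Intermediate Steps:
$g{\left(U \right)} = 3 - \frac{2 U \left(9 + U\right)}{3}$ ($g{\left(U \right)} = 3 - \frac{\left(U + 9\right) \left(U + U\right)}{3} = 3 - \frac{\left(9 + U\right) 2 U}{3} = 3 - \frac{2 U \left(9 + U\right)}{3}$)
$G{\left(v \right)} = \frac{1}{3 - 5 v - \frac{2 v^{2}}{3}}$ ($G{\left(v \right)} = \frac{1}{v - \left(-3 + 6 v + \frac{2 v^{2}}{3}\right)} = \frac{1}{3 - 5 v - \frac{2 v^{2}}{3}}$)
$\frac{G{\left(-783 \right)}}{2683583} = \frac{\left(-3\right) \frac{1}{-9 + 2 \left(-783\right)^{2} + 15 \left(-783\right)}}{2683583} = - \frac{3}{-9 + 2 \cdot 613089 - 11745} \cdot \frac{1}{2683583} = - \frac{3}{-9 + 1226178 - 11745} \cdot \frac{1}{2683583} = - \frac{3}{1214424} \cdot \frac{1}{2683583} = \left(-3\right) \frac{1}{1214424} \cdot \frac{1}{2683583} = \left(- \frac{1}{404808}\right) \frac{1}{2683583} = - \frac{1}{1086335867064}$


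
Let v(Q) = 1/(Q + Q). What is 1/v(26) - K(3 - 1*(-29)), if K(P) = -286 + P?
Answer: 306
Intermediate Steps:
v(Q) = 1/(2*Q)
1/v(26) - K(3 - 1*(-29)) = 1/((½)/26) - (-286 + (3 - 1*(-29))) = 1/((½)*(1/26)) - (-286 + (3 + 29)) = 1/(1/52) - (-286 + 32) = 52 - 1*(-254) = 52 + 254 = 306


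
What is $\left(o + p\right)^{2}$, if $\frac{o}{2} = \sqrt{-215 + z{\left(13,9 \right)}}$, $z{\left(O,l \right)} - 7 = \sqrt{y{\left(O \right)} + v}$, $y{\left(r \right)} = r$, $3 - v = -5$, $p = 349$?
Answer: $\left(349 + 2 i \sqrt{208 - \sqrt{21}}\right)^{2} \approx 1.2099 \cdot 10^{5} + 19910.0 i$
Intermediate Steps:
$v = 8$ ($v = 3 - -5 = 3 + 5 = 8$)
$z{\left(O,l \right)} = 7 + \sqrt{8 + O}$ ($z{\left(O,l \right)} = 7 + \sqrt{O + 8} = 7 + \sqrt{8 + O}$)
$o = 2 \sqrt{-208 + \sqrt{21}}$ ($o = 2 \sqrt{-215 + \left(7 + \sqrt{8 + 13}\right)} = 2 \sqrt{-215 + \left(7 + \sqrt{21}\right)} = 2 \sqrt{-208 + \sqrt{21}} \approx 28.525 i$)
$\left(o + p\right)^{2} = \left(2 \sqrt{-208 + \sqrt{21}} + 349\right)^{2} = \left(349 + 2 \sqrt{-208 + \sqrt{21}}\right)^{2}$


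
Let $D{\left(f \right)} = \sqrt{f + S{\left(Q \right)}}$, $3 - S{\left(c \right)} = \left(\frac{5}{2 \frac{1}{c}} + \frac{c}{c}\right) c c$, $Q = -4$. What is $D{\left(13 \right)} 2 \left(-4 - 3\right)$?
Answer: $- 56 \sqrt{10} \approx -177.09$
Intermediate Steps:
$S{\left(c \right)} = 3 - c^{2} \left(1 + \frac{5 c}{2}\right)$ ($S{\left(c \right)} = 3 - \left(\frac{5}{2 \frac{1}{c}} + \frac{c}{c}\right) c c = 3 - \left(5 \frac{c}{2} + 1\right) c c = 3 - \left(\frac{5 c}{2} + 1\right) c c = 3 - \left(1 + \frac{5 c}{2}\right) c c = 3 - c \left(1 + \frac{5 c}{2}\right) c = 3 - c^{2} \left(1 + \frac{5 c}{2}\right)$)
$D{\left(f \right)} = \sqrt{147 + f}$ ($D{\left(f \right)} = \sqrt{f - \left(13 - 160\right)} = \sqrt{f - -147} = \sqrt{f + \left(3 - 16 + 160\right)} = \sqrt{f + 147} = \sqrt{147 + f}$)
$D{\left(13 \right)} 2 \left(-4 - 3\right) = \sqrt{147 + 13} \cdot 2 \left(-4 - 3\right) = \sqrt{160} \cdot 2 \left(-7\right) = 4 \sqrt{10} \left(-14\right) = - 56 \sqrt{10}$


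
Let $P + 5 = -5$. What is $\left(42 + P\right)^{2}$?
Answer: $1024$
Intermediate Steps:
$P = -10$ ($P = -5 - 5 = -10$)
$\left(42 + P\right)^{2} = \left(42 - 10\right)^{2} = 32^{2} = 1024$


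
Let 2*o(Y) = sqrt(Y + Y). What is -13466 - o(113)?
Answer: -13466 - sqrt(226)/2 ≈ -13474.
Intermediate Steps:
o(Y) = sqrt(2)*sqrt(Y)/2 (o(Y) = sqrt(Y + Y)/2 = sqrt(2*Y)/2 = (sqrt(2)*sqrt(Y))/2 = sqrt(2)*sqrt(Y)/2)
-13466 - o(113) = -13466 - sqrt(2)*sqrt(113)/2 = -13466 - sqrt(226)/2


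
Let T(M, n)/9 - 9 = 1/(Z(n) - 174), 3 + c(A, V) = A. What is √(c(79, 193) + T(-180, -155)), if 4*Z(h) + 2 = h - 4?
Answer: √115277641/857 ≈ 12.528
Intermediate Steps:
c(A, V) = -3 + A
Z(h) = -3/2 + h/4 (Z(h) = -½ + (h - 4)/4 = -½ + (-4 + h)/4 = -½ + (-1 + h/4) = -3/2 + h/4)
T(M, n) = 81 + 9/(-351/2 + n/4) (T(M, n) = 81 + 9/((-3/2 + n/4) - 174) = 81 + 9/(-351/2 + n/4))
√(c(79, 193) + T(-180, -155)) = √((-3 + 79) + 9*(-6314 + 9*(-155))/(-702 - 155)) = √(76 + 9*(-6314 - 1395)/(-857)) = √(76 + 9*(-1/857)*(-7709)) = √(76 + 69381/857) = √(134513/857) = √115277641/857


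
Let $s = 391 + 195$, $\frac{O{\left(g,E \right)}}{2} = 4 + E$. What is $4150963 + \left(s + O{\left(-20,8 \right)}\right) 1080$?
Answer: $4809763$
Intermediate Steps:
$O{\left(g,E \right)} = 8 + 2 E$ ($O{\left(g,E \right)} = 2 \left(4 + E\right) = 8 + 2 E$)
$s = 586$
$4150963 + \left(s + O{\left(-20,8 \right)}\right) 1080 = 4150963 + \left(586 + \left(8 + 2 \cdot 8\right)\right) 1080 = 4150963 + \left(586 + \left(8 + 16\right)\right) 1080 = 4150963 + \left(586 + 24\right) 1080 = 4150963 + 610 \cdot 1080 = 4150963 + 658800 = 4809763$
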